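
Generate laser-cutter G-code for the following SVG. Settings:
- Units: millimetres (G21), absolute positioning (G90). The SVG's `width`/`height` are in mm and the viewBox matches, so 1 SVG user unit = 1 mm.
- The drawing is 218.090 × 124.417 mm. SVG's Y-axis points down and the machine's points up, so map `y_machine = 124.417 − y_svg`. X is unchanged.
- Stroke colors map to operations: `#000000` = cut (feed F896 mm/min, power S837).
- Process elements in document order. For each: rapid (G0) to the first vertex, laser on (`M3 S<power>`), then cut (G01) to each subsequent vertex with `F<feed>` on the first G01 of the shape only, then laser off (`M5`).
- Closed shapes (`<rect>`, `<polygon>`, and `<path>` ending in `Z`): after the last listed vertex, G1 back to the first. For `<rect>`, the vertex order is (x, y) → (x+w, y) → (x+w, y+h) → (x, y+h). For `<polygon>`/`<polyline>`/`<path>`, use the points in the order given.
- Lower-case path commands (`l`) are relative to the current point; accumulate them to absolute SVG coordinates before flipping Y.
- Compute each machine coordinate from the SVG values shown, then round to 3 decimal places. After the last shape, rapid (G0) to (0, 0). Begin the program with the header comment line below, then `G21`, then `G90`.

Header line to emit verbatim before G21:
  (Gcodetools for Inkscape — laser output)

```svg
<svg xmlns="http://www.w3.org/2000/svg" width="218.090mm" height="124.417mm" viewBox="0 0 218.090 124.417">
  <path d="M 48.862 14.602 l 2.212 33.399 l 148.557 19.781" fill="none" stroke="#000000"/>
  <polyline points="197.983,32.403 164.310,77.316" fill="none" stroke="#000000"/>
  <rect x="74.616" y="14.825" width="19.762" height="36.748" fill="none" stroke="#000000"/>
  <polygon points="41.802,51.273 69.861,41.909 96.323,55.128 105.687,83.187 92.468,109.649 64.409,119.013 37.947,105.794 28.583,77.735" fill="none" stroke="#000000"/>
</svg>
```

1 u = 1 mm; y_m = 124.417 − y.

[1] `<path>` open polyline, #000000→cut S837 F896: (48.862,109.815) → (51.074,76.416) → (199.631,56.635)

[2] `<polyline>` line segment, #000000→cut S837 F896: (197.983,92.014) → (164.310,47.101)

[3] `<rect>` rectangle, #000000→cut S837 F896: (74.616,109.592) → (94.378,109.592) → (94.378,72.844) → (74.616,72.844) → (74.616,109.592) (closed)

[4] `<polygon>` regular polygon, #000000→cut S837 F896: (41.802,73.144) → (69.861,82.508) → (96.323,69.289) → (105.687,41.230) → (92.468,14.768) → (64.409,5.404) → (37.947,18.623) → (28.583,46.682) → (41.802,73.144) (closed)

(Gcodetools for Inkscape — laser output)
G21
G90
G0 X48.862 Y109.815
M3 S837
G01 X51.074 Y76.416 F896
G01 X199.631 Y56.635
M5
G0 X197.983 Y92.014
M3 S837
G01 X164.310 Y47.101 F896
M5
G0 X74.616 Y109.592
M3 S837
G01 X94.378 Y109.592 F896
G01 X94.378 Y72.844
G01 X74.616 Y72.844
G01 X74.616 Y109.592
M5
G0 X41.802 Y73.144
M3 S837
G01 X69.861 Y82.508 F896
G01 X96.323 Y69.289
G01 X105.687 Y41.230
G01 X92.468 Y14.768
G01 X64.409 Y5.404
G01 X37.947 Y18.623
G01 X28.583 Y46.682
G01 X41.802 Y73.144
M5
G0 X0.000 Y0.000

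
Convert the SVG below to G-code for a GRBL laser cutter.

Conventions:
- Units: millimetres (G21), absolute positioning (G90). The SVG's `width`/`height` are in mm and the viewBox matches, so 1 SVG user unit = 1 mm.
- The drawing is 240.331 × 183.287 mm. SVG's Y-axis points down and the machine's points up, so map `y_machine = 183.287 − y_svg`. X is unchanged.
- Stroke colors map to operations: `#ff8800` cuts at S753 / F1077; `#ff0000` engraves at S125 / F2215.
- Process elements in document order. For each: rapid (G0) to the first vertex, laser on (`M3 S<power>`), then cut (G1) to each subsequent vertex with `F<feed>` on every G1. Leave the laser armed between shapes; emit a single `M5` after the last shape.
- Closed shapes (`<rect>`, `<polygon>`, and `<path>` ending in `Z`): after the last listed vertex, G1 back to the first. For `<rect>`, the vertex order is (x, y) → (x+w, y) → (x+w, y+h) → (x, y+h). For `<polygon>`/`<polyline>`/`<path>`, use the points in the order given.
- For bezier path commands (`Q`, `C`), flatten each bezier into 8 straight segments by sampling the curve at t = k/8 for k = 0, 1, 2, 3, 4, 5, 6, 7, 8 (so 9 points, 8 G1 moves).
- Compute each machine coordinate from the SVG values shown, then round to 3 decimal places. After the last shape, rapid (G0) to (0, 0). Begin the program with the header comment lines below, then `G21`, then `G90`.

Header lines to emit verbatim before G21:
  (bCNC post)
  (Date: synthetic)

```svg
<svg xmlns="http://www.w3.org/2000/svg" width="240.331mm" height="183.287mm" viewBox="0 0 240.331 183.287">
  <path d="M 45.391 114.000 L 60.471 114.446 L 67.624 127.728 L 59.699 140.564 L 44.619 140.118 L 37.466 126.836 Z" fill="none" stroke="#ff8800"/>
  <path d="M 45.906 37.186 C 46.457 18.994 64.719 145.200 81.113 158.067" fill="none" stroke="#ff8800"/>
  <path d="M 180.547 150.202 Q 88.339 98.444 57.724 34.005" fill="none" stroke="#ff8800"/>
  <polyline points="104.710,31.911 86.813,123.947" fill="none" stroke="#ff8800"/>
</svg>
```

(bCNC post)
(Date: synthetic)
G21
G90
G0 X45.391 Y69.287
M3 S753
G1 X60.471 Y68.841 F1077
G1 X67.624 Y55.559 F1077
G1 X59.699 Y42.723 F1077
G1 X44.619 Y43.169 F1077
G1 X37.466 Y56.451 F1077
G1 X45.391 Y69.287 F1077
G0 X45.906 Y146.101
M3 S753
G1 X46.905 Y146.658 F1077
G1 X49.334 Y136.698 F1077
G1 X52.965 Y119.241 F1077
G1 X57.568 Y97.308 F1077
G1 X62.914 Y73.919 F1077
G1 X68.773 Y52.094 F1077
G1 X74.916 Y34.854 F1077
G1 X81.113 Y25.220 F1077
G0 X180.547 Y33.085
M3 S753
G1 X158.457 Y46.223 F1077
G1 X138.293 Y59.757 F1077
G1 X120.053 Y73.687 F1077
G1 X103.737 Y88.013 F1077
G1 X89.347 Y102.736 F1077
G1 X76.881 Y117.855 F1077
G1 X66.340 Y133.370 F1077
G1 X57.724 Y149.282 F1077
G0 X104.710 Y151.376
M3 S753
G1 X86.813 Y59.340 F1077
M5
G0 X0.000 Y0.000

1 u = 1 mm; y_m = 183.287 − y.

[1] `<path>` regular polygon, #ff8800→cut S753 F1077: (45.391,69.287) → (60.471,68.841) → (67.624,55.559) → (59.699,42.723) → (44.619,43.169) → (37.466,56.451) → (45.391,69.287) (closed)

[2] `<path>` cubic bezier, #ff8800→cut S753 F1077: (45.906,146.101) → (46.905,146.658) → (49.334,136.698) → (52.965,119.241) → (57.568,97.308) → (62.914,73.919) → (68.773,52.094) → (74.916,34.854) → (81.113,25.220)

[3] `<path>` quadratic bezier, #ff8800→cut S753 F1077: (180.547,33.085) → (158.457,46.223) → (138.293,59.757) → (120.053,73.687) → (103.737,88.013) → (89.347,102.736) → (76.881,117.855) → (66.340,133.370) → (57.724,149.282)

[4] `<polyline>` line segment, #ff8800→cut S753 F1077: (104.710,151.376) → (86.813,59.340)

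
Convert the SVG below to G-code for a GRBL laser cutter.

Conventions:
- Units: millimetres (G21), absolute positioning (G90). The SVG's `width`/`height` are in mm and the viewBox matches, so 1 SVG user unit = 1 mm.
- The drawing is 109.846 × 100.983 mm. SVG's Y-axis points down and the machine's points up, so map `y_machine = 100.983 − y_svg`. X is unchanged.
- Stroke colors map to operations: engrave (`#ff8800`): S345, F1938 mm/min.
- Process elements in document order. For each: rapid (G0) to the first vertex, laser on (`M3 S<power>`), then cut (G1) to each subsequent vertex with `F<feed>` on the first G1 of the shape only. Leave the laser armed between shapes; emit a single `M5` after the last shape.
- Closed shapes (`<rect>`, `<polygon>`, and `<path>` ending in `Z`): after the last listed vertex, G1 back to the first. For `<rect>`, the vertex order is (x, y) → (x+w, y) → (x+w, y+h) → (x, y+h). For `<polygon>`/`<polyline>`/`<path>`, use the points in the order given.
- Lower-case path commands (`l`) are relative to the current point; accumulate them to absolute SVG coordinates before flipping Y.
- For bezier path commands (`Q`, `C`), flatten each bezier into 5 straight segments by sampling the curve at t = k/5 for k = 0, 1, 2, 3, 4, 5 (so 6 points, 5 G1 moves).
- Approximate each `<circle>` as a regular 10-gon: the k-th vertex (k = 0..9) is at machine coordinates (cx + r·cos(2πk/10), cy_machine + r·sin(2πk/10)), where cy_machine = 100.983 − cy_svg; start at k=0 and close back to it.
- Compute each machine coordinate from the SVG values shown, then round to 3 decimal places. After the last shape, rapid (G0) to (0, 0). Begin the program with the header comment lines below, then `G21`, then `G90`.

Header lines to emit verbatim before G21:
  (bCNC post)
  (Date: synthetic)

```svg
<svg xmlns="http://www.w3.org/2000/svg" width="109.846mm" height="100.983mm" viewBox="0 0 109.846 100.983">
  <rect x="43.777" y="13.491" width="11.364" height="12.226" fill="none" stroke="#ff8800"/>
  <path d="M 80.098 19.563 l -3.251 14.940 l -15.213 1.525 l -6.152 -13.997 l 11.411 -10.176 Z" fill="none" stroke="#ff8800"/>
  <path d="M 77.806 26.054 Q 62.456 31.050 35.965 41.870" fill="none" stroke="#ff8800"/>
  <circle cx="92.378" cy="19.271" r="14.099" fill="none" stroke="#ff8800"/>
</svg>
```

1 u = 1 mm; y_m = 100.983 − y.

[1] `<rect>` rectangle, #ff8800→engrave S345 F1938: (43.777,87.492) → (55.141,87.492) → (55.141,75.266) → (43.777,75.266) → (43.777,87.492) (closed)

[2] `<path>` regular polygon, #ff8800→engrave S345 F1938: (80.098,81.420) → (76.847,66.480) → (61.634,64.955) → (55.482,78.952) → (66.893,89.128) → (80.098,81.420) (closed)

[3] `<path>` quadratic bezier, #ff8800→engrave S345 F1938: (77.806,74.929) → (71.220,72.698) → (63.743,70.000) → (55.375,66.837) → (46.116,63.208) → (35.965,59.113)

[4] `<circle>` circle, #ff8800→engrave S345 F1938: (106.477,81.712) → (103.784,89.999) → (96.735,95.121) → (88.021,95.121) → (80.972,89.999) → (78.279,81.712) → (80.972,73.425) → (88.021,68.303) → (96.735,68.303) → (103.784,73.425) → (106.477,81.712) (closed)

(bCNC post)
(Date: synthetic)
G21
G90
G0 X43.777 Y87.492
M3 S345
G1 X55.141 Y87.492 F1938
G1 X55.141 Y75.266
G1 X43.777 Y75.266
G1 X43.777 Y87.492
G0 X80.098 Y81.420
M3 S345
G1 X76.847 Y66.480 F1938
G1 X61.634 Y64.955
G1 X55.482 Y78.952
G1 X66.893 Y89.128
G1 X80.098 Y81.420
G0 X77.806 Y74.929
M3 S345
G1 X71.220 Y72.698 F1938
G1 X63.743 Y70.000
G1 X55.375 Y66.837
G1 X46.116 Y63.208
G1 X35.965 Y59.113
G0 X106.477 Y81.712
M3 S345
G1 X103.784 Y89.999 F1938
G1 X96.735 Y95.121
G1 X88.021 Y95.121
G1 X80.972 Y89.999
G1 X78.279 Y81.712
G1 X80.972 Y73.425
G1 X88.021 Y68.303
G1 X96.735 Y68.303
G1 X103.784 Y73.425
G1 X106.477 Y81.712
M5
G0 X0.000 Y0.000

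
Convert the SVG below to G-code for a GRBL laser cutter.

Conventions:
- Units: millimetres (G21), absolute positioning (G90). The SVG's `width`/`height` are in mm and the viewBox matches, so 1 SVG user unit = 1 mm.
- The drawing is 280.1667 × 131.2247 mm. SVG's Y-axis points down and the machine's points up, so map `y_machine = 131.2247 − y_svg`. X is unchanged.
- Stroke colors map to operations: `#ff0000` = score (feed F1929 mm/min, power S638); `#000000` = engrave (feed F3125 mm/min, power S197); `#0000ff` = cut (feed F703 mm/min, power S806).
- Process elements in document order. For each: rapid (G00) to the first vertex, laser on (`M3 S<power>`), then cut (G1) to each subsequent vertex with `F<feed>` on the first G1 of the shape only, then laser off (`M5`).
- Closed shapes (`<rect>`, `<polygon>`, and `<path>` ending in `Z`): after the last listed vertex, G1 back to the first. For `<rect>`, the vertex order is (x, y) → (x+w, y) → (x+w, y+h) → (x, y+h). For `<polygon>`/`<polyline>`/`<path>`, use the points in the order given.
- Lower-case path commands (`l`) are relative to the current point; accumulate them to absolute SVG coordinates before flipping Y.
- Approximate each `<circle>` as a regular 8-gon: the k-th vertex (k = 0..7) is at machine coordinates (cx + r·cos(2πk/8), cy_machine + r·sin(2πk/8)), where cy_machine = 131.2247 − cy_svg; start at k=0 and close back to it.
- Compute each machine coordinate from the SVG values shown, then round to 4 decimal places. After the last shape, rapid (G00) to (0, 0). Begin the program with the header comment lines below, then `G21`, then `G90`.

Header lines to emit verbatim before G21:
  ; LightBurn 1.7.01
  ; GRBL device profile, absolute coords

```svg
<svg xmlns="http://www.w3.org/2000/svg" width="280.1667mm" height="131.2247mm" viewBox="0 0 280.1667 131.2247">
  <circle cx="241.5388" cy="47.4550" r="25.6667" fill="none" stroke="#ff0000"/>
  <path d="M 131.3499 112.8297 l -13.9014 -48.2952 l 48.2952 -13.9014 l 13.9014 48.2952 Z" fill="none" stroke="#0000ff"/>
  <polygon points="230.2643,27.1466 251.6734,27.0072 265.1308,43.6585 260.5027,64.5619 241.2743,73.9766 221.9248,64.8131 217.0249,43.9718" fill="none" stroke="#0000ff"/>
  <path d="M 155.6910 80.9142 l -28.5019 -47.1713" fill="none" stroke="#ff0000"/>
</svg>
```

viewBox `0 0 280.1667 131.2247` with mm width/height → 1 unit = 1 mm. Flip: y_m = 131.2247 − y_svg.

**Shape 1** — `<circle>` circle, stroke `#ff0000` → score (S638, F1929). Machine vertices: (267.2055,83.7697) → (259.6879,101.9188) → (241.5388,109.4364) → (223.3897,101.9188) → (215.8721,83.7697) → (223.3897,65.6206) → (241.5388,58.1030) → (259.6879,65.6206) → (267.2055,83.7697). Closed: final G1 returns to the first vertex.

**Shape 2** — `<path>` regular polygon, stroke `#0000ff` → cut (S806, F703). Machine vertices: (131.3499,18.3950) → (117.4485,66.6902) → (165.7437,80.5916) → (179.6451,32.2964) → (131.3499,18.3950). Closed: final G1 returns to the first vertex.

**Shape 3** — `<polygon>` regular polygon, stroke `#0000ff` → cut (S806, F703). Machine vertices: (230.2643,104.0781) → (251.6734,104.2175) → (265.1308,87.5662) → (260.5027,66.6628) → (241.2743,57.2481) → (221.9248,66.4116) → (217.0249,87.2529) → (230.2643,104.0781). Closed: final G1 returns to the first vertex.

**Shape 4** — `<path>` line segment, stroke `#ff0000` → score (S638, F1929). Machine vertices: (155.6910,50.3105) → (127.1891,97.4818). Open path.

; LightBurn 1.7.01
; GRBL device profile, absolute coords
G21
G90
G00 X267.2055 Y83.7697
M3 S638
G1 X259.6879 Y101.9188 F1929
G1 X241.5388 Y109.4364
G1 X223.3897 Y101.9188
G1 X215.8721 Y83.7697
G1 X223.3897 Y65.6206
G1 X241.5388 Y58.1030
G1 X259.6879 Y65.6206
G1 X267.2055 Y83.7697
M5
G00 X131.3499 Y18.3950
M3 S806
G1 X117.4485 Y66.6902 F703
G1 X165.7437 Y80.5916
G1 X179.6451 Y32.2964
G1 X131.3499 Y18.3950
M5
G00 X230.2643 Y104.0781
M3 S806
G1 X251.6734 Y104.2175 F703
G1 X265.1308 Y87.5662
G1 X260.5027 Y66.6628
G1 X241.2743 Y57.2481
G1 X221.9248 Y66.4116
G1 X217.0249 Y87.2529
G1 X230.2643 Y104.0781
M5
G00 X155.6910 Y50.3105
M3 S638
G1 X127.1891 Y97.4818 F1929
M5
G00 X0.0000 Y0.0000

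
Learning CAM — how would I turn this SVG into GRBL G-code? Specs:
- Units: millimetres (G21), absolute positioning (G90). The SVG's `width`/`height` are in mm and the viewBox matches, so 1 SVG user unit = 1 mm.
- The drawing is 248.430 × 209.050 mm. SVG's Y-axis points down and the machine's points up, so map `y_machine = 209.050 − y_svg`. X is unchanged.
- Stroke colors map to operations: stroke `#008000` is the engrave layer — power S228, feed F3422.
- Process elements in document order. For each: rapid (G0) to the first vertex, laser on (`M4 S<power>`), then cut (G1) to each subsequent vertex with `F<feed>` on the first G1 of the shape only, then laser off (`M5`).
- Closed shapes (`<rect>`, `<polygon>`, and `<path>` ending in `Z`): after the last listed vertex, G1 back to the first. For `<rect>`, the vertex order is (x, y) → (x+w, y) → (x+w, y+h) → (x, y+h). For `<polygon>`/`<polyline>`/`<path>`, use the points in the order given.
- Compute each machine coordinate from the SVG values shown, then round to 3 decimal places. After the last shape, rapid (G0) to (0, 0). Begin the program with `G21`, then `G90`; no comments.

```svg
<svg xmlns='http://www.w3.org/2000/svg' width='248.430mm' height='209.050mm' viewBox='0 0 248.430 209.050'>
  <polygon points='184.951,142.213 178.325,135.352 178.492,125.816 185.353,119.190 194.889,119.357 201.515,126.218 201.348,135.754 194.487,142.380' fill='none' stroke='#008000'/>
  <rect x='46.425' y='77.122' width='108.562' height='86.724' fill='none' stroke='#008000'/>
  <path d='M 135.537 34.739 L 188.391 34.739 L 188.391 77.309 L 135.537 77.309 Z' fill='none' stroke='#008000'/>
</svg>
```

Since the viewBox matches the mm dimensions, user units are millimetres directly. The only transform is the Y-flip y_m = 209.050 − y_svg.

Shape 1 is a regular polygon drawn with `<polygon>`. Its stroke #008000 means engrave at S228, F3422. After flipping Y the toolpath is (184.951,66.837) → (178.325,73.698) → (178.492,83.234) → (185.353,89.860) → (194.889,89.693) → (201.515,82.832) → (201.348,73.296) → (194.487,66.670) → (184.951,66.837), returning to the start.

Shape 2 is a rectangle drawn with `<rect>`. Its stroke #008000 means engrave at S228, F3422. After flipping Y the toolpath is (46.425,131.928) → (154.987,131.928) → (154.987,45.204) → (46.425,45.204) → (46.425,131.928), returning to the start.

Shape 3 is a rectangle drawn with `<path>`. Its stroke #008000 means engrave at S228, F3422. After flipping Y the toolpath is (135.537,174.311) → (188.391,174.311) → (188.391,131.741) → (135.537,131.741) → (135.537,174.311), returning to the start.

G21
G90
G0 X184.951 Y66.837
M4 S228
G1 X178.325 Y73.698 F3422
G1 X178.492 Y83.234
G1 X185.353 Y89.860
G1 X194.889 Y89.693
G1 X201.515 Y82.832
G1 X201.348 Y73.296
G1 X194.487 Y66.670
G1 X184.951 Y66.837
M5
G0 X46.425 Y131.928
M4 S228
G1 X154.987 Y131.928 F3422
G1 X154.987 Y45.204
G1 X46.425 Y45.204
G1 X46.425 Y131.928
M5
G0 X135.537 Y174.311
M4 S228
G1 X188.391 Y174.311 F3422
G1 X188.391 Y131.741
G1 X135.537 Y131.741
G1 X135.537 Y174.311
M5
G0 X0.000 Y0.000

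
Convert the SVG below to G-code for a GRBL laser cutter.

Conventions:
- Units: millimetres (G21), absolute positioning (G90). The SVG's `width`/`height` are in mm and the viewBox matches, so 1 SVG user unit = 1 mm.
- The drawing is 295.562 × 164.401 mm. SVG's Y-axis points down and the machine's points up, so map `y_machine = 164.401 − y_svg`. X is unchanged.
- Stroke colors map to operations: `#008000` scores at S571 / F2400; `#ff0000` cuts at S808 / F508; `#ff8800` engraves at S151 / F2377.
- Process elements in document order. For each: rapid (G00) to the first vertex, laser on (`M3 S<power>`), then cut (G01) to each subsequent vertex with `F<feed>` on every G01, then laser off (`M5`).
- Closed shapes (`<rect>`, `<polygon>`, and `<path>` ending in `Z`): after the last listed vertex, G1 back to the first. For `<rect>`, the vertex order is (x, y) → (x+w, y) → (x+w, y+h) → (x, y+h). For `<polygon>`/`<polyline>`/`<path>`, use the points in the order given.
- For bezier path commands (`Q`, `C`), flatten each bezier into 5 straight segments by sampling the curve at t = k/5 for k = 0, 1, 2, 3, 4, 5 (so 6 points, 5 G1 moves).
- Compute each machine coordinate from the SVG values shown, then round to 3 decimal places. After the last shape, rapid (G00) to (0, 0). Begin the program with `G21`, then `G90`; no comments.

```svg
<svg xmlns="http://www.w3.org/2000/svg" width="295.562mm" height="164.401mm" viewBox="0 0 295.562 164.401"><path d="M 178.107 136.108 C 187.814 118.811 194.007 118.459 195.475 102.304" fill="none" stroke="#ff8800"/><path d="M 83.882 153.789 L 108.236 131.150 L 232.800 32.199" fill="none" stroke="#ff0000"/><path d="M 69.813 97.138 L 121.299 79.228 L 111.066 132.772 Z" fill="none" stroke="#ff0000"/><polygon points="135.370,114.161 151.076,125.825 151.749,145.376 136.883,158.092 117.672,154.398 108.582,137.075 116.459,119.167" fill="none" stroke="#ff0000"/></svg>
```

G21
G90
G00 X178.107 Y28.293
M3 S151
G01 X183.500 Y36.900 F2377
G01 X187.991 Y43.012 F2377
G01 X191.523 Y48.201 F2377
G01 X194.037 Y54.038 F2377
G01 X195.475 Y62.097 F2377
M5
G00 X83.882 Y10.612
M3 S808
G01 X108.236 Y33.251 F508
G01 X232.800 Y132.202 F508
M5
G00 X69.813 Y67.263
M3 S808
G01 X121.299 Y85.173 F508
G01 X111.066 Y31.629 F508
G01 X69.813 Y67.263 F508
M5
G00 X135.370 Y50.240
M3 S808
G01 X151.076 Y38.576 F508
G01 X151.749 Y19.025 F508
G01 X136.883 Y6.309 F508
G01 X117.672 Y10.003 F508
G01 X108.582 Y27.326 F508
G01 X116.459 Y45.234 F508
G01 X135.370 Y50.240 F508
M5
G00 X0.000 Y0.000

Since the viewBox matches the mm dimensions, user units are millimetres directly. The only transform is the Y-flip y_m = 164.401 − y_svg.

Shape 1 is a cubic bezier drawn with `<path>`. Its stroke #ff8800 means engrave at S151, F2377. After flipping Y the toolpath is (178.107,28.293) → (183.500,36.900) → (187.991,43.012) → (191.523,48.201) → (194.037,54.038) → (195.475,62.097).

Shape 2 is a open polyline drawn with `<path>`. Its stroke #ff0000 means cut at S808, F508. After flipping Y the toolpath is (83.882,10.612) → (108.236,33.251) → (232.800,132.202).

Shape 3 is a regular polygon drawn with `<path>`. Its stroke #ff0000 means cut at S808, F508. After flipping Y the toolpath is (69.813,67.263) → (121.299,85.173) → (111.066,31.629) → (69.813,67.263), returning to the start.

Shape 4 is a regular polygon drawn with `<polygon>`. Its stroke #ff0000 means cut at S808, F508. After flipping Y the toolpath is (135.370,50.240) → (151.076,38.576) → (151.749,19.025) → (136.883,6.309) → (117.672,10.003) → (108.582,27.326) → (116.459,45.234) → (135.370,50.240), returning to the start.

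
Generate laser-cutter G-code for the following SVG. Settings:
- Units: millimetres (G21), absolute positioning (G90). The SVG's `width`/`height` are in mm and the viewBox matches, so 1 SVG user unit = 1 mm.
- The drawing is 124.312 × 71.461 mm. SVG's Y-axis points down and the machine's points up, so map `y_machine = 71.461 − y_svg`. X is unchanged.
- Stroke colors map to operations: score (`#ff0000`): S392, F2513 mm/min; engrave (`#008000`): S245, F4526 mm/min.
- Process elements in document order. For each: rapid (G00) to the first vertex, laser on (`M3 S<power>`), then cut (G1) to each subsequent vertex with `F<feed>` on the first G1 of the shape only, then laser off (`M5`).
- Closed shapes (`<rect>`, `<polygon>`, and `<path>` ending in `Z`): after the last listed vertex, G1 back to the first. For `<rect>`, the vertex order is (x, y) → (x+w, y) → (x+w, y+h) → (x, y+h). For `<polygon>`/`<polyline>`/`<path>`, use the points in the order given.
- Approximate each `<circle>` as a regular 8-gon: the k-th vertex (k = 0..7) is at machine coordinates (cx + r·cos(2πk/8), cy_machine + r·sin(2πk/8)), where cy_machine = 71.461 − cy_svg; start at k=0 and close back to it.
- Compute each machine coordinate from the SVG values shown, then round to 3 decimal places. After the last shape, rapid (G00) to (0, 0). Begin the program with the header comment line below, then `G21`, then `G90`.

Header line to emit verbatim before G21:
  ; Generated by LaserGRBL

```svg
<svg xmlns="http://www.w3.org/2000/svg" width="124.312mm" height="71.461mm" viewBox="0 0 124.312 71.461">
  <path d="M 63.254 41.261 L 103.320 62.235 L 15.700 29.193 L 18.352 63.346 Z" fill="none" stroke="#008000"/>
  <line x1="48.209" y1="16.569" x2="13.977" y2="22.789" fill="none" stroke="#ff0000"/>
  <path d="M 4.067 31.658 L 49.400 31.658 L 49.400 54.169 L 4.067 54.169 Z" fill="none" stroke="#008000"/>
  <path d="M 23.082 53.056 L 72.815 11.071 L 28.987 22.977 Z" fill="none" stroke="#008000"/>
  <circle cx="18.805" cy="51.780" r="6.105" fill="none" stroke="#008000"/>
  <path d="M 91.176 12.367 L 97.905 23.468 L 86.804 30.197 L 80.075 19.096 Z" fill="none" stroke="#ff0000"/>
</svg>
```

1 u = 1 mm; y_m = 71.461 − y.

[1] `<path>` closed polygon, #008000→engrave S245 F4526: (63.254,30.200) → (103.320,9.226) → (15.700,42.268) → (18.352,8.115) → (63.254,30.200) (closed)

[2] `<line>` line segment, #ff0000→score S392 F2513: (48.209,54.892) → (13.977,48.672)

[3] `<path>` rectangle, #008000→engrave S245 F4526: (4.067,39.803) → (49.400,39.803) → (49.400,17.292) → (4.067,17.292) → (4.067,39.803) (closed)

[4] `<path>` closed polygon, #008000→engrave S245 F4526: (23.082,18.405) → (72.815,60.390) → (28.987,48.484) → (23.082,18.405) (closed)

[5] `<circle>` circle, #008000→engrave S245 F4526: (24.910,19.681) → (23.122,23.998) → (18.805,25.786) → (14.488,23.998) → (12.700,19.681) → (14.488,15.364) → (18.805,13.576) → (23.122,15.364) → (24.910,19.681) (closed)

[6] `<path>` regular polygon, #ff0000→score S392 F2513: (91.176,59.094) → (97.905,47.993) → (86.804,41.264) → (80.075,52.365) → (91.176,59.094) (closed)

; Generated by LaserGRBL
G21
G90
G00 X63.254 Y30.200
M3 S245
G1 X103.320 Y9.226 F4526
G1 X15.700 Y42.268
G1 X18.352 Y8.115
G1 X63.254 Y30.200
M5
G00 X48.209 Y54.892
M3 S392
G1 X13.977 Y48.672 F2513
M5
G00 X4.067 Y39.803
M3 S245
G1 X49.400 Y39.803 F4526
G1 X49.400 Y17.292
G1 X4.067 Y17.292
G1 X4.067 Y39.803
M5
G00 X23.082 Y18.405
M3 S245
G1 X72.815 Y60.390 F4526
G1 X28.987 Y48.484
G1 X23.082 Y18.405
M5
G00 X24.910 Y19.681
M3 S245
G1 X23.122 Y23.998 F4526
G1 X18.805 Y25.786
G1 X14.488 Y23.998
G1 X12.700 Y19.681
G1 X14.488 Y15.364
G1 X18.805 Y13.576
G1 X23.122 Y15.364
G1 X24.910 Y19.681
M5
G00 X91.176 Y59.094
M3 S392
G1 X97.905 Y47.993 F2513
G1 X86.804 Y41.264
G1 X80.075 Y52.365
G1 X91.176 Y59.094
M5
G00 X0.000 Y0.000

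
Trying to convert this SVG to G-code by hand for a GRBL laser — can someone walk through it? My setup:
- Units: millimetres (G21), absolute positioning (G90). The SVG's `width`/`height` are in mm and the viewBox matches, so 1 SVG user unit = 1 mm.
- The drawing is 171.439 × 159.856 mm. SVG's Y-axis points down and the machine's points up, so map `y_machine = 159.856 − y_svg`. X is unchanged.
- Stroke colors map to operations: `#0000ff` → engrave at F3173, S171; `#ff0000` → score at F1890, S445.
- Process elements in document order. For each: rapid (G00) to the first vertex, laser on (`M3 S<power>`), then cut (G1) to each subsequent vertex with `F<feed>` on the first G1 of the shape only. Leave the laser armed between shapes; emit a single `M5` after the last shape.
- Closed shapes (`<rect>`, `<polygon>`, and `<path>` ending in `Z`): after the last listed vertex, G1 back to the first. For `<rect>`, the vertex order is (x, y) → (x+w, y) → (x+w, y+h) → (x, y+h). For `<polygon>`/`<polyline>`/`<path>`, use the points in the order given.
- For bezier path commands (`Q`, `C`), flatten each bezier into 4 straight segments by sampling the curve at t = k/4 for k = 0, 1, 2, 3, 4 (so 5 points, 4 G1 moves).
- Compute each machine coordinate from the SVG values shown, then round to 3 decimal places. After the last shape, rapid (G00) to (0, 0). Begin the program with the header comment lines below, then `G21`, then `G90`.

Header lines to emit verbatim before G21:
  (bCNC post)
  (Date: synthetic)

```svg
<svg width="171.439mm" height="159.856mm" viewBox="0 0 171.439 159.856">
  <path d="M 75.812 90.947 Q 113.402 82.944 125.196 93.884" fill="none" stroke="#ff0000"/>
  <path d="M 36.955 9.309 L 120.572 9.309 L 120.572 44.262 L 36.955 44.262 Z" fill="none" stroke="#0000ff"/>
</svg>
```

(bCNC post)
(Date: synthetic)
G21
G90
G00 X75.812 Y68.909
M3 S445
G1 X92.995 Y71.727 F1890
G1 X106.953 Y72.176
G1 X117.687 Y70.258
G1 X125.196 Y65.972
G00 X36.955 Y150.547
M3 S171
G1 X120.572 Y150.547 F3173
G1 X120.572 Y115.594
G1 X36.955 Y115.594
G1 X36.955 Y150.547
M5
G00 X0.000 Y0.000

Since the viewBox matches the mm dimensions, user units are millimetres directly. The only transform is the Y-flip y_m = 159.856 − y_svg.

Shape 1 is a quadratic bezier drawn with `<path>`. Its stroke #ff0000 means score at S445, F1890. After flipping Y the toolpath is (75.812,68.909) → (92.995,71.727) → (106.953,72.176) → (117.687,70.258) → (125.196,65.972).

Shape 2 is a rectangle drawn with `<path>`. Its stroke #0000ff means engrave at S171, F3173. After flipping Y the toolpath is (36.955,150.547) → (120.572,150.547) → (120.572,115.594) → (36.955,115.594) → (36.955,150.547), returning to the start.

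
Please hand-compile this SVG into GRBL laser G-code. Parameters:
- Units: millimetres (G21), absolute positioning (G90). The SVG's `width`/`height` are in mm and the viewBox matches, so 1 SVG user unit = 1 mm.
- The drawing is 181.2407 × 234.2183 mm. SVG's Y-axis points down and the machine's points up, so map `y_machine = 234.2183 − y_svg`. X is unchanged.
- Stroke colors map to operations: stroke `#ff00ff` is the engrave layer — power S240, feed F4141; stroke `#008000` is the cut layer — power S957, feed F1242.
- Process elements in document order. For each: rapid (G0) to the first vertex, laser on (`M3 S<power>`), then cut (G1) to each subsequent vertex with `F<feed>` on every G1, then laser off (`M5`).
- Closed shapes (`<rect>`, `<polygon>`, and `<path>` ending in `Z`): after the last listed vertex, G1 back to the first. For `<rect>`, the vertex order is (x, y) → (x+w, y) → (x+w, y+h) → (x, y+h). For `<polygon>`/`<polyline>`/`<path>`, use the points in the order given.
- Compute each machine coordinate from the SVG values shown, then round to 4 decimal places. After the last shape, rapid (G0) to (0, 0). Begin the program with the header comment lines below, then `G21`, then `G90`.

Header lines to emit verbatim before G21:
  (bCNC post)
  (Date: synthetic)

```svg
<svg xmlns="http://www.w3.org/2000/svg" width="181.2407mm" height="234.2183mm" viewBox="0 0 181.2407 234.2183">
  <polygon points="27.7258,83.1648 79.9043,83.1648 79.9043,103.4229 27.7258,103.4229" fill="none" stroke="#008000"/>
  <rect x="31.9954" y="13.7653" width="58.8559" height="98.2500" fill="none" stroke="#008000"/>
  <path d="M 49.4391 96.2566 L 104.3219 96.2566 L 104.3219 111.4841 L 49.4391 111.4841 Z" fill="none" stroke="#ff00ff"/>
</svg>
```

Since the viewBox matches the mm dimensions, user units are millimetres directly. The only transform is the Y-flip y_m = 234.2183 − y_svg.

Shape 1 is a rectangle drawn with `<polygon>`. Its stroke #008000 means cut at S957, F1242. After flipping Y the toolpath is (27.7258,151.0535) → (79.9043,151.0535) → (79.9043,130.7954) → (27.7258,130.7954) → (27.7258,151.0535), returning to the start.

Shape 2 is a rectangle drawn with `<rect>`. Its stroke #008000 means cut at S957, F1242. After flipping Y the toolpath is (31.9954,220.4530) → (90.8513,220.4530) → (90.8513,122.2030) → (31.9954,122.2030) → (31.9954,220.4530), returning to the start.

Shape 3 is a rectangle drawn with `<path>`. Its stroke #ff00ff means engrave at S240, F4141. After flipping Y the toolpath is (49.4391,137.9617) → (104.3219,137.9617) → (104.3219,122.7342) → (49.4391,122.7342) → (49.4391,137.9617), returning to the start.

(bCNC post)
(Date: synthetic)
G21
G90
G0 X27.7258 Y151.0535
M3 S957
G1 X79.9043 Y151.0535 F1242
G1 X79.9043 Y130.7954 F1242
G1 X27.7258 Y130.7954 F1242
G1 X27.7258 Y151.0535 F1242
M5
G0 X31.9954 Y220.4530
M3 S957
G1 X90.8513 Y220.4530 F1242
G1 X90.8513 Y122.2030 F1242
G1 X31.9954 Y122.2030 F1242
G1 X31.9954 Y220.4530 F1242
M5
G0 X49.4391 Y137.9617
M3 S240
G1 X104.3219 Y137.9617 F4141
G1 X104.3219 Y122.7342 F4141
G1 X49.4391 Y122.7342 F4141
G1 X49.4391 Y137.9617 F4141
M5
G0 X0.0000 Y0.0000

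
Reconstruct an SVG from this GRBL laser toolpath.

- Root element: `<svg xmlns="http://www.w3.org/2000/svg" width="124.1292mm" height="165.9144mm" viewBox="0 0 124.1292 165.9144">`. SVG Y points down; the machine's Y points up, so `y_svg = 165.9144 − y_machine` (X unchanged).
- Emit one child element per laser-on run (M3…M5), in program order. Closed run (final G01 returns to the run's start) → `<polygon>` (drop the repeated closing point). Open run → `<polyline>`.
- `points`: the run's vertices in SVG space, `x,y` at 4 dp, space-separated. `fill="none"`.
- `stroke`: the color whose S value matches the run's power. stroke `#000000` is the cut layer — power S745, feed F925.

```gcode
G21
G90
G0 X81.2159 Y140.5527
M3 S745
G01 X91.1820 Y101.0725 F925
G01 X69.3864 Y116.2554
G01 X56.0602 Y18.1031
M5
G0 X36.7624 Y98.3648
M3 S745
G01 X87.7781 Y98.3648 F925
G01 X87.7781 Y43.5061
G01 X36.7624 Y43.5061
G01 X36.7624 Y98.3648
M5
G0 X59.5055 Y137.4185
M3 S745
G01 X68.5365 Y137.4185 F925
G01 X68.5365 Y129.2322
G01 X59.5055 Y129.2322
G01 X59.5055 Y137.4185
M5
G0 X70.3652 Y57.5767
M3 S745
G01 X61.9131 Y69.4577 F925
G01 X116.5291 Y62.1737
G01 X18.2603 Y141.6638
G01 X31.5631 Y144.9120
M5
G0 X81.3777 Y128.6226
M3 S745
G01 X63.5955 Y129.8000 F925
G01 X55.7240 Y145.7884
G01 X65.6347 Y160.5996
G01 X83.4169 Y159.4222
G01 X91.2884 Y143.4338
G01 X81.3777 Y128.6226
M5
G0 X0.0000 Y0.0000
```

<svg xmlns="http://www.w3.org/2000/svg" width="124.1292mm" height="165.9144mm" viewBox="0 0 124.1292 165.9144">
  <polyline points="81.2159,25.3617 91.1820,64.8419 69.3864,49.6590 56.0602,147.8113" fill="none" stroke="#000000"/>
  <polygon points="36.7624,67.5496 87.7781,67.5496 87.7781,122.4083 36.7624,122.4083" fill="none" stroke="#000000"/>
  <polygon points="59.5055,28.4959 68.5365,28.4959 68.5365,36.6822 59.5055,36.6822" fill="none" stroke="#000000"/>
  <polyline points="70.3652,108.3377 61.9131,96.4567 116.5291,103.7407 18.2603,24.2506 31.5631,21.0024" fill="none" stroke="#000000"/>
  <polygon points="81.3777,37.2918 63.5955,36.1144 55.7240,20.1260 65.6347,5.3148 83.4169,6.4922 91.2884,22.4806" fill="none" stroke="#000000"/>
</svg>

Machine Y-up, SVG Y-down with viewBox height 165.9144, so y_svg = 165.9144 − y_machine; X carries over. Every run uses S745, so all elements get stroke `#000000` (cut).

Run 1: The run is open, so emit a `<polyline>` with points (Y-flipped): 81.2159,25.3617 91.1820,64.8419 69.3864,49.6590 56.0602,147.8113.

Run 2: The run returns to its start, so emit a `<polygon>` with points (Y-flipped): 36.7624,67.5496 87.7781,67.5496 87.7781,122.4083 36.7624,122.4083.

Run 3: The run returns to its start, so emit a `<polygon>` with points (Y-flipped): 59.5055,28.4959 68.5365,28.4959 68.5365,36.6822 59.5055,36.6822.

Run 4: The run is open, so emit a `<polyline>` with points (Y-flipped): 70.3652,108.3377 61.9131,96.4567 116.5291,103.7407 18.2603,24.2506 31.5631,21.0024.

Run 5: The run returns to its start, so emit a `<polygon>` with points (Y-flipped): 81.3777,37.2918 63.5955,36.1144 55.7240,20.1260 65.6347,5.3148 83.4169,6.4922 91.2884,22.4806.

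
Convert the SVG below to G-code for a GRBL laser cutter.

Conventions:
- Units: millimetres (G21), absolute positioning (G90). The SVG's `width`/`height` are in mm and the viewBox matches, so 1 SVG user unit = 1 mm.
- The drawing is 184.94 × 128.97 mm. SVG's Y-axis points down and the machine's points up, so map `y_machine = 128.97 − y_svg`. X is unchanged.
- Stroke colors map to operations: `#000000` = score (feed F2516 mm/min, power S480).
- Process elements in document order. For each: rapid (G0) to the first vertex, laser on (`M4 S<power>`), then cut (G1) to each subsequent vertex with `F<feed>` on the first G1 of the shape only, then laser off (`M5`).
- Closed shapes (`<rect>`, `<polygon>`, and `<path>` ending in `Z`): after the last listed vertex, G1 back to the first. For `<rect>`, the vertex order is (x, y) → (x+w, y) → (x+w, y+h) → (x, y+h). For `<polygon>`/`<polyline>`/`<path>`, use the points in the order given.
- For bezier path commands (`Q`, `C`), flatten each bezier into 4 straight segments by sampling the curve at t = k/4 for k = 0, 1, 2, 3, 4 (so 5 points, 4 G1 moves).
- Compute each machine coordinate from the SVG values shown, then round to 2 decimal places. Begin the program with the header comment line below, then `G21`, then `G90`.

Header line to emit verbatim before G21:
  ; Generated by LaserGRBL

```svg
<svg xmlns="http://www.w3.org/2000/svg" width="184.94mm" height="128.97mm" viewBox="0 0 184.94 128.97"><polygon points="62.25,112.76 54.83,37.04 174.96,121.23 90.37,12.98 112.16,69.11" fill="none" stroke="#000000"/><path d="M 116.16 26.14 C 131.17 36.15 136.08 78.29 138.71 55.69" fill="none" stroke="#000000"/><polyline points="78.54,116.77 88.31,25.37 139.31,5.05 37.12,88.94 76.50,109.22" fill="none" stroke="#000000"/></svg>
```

viewBox `0 0 184.94 128.97` with mm width/height → 1 unit = 1 mm. Flip: y_m = 128.97 − y_svg.

**Shape 1** — `<polygon>` closed polygon, stroke `#000000` → score (S480, F2516). Machine vertices: (62.25,16.21) → (54.83,91.93) → (174.96,7.74) → (90.37,115.99) → (112.16,59.86) → (62.25,16.21). Closed: final G1 returns to the first vertex.

**Shape 2** — `<path>` cubic bezier, stroke `#000000` → score (S480, F2516). Control points (SVG): P0=(116.16,26.14), P1=(131.17,36.15), P2=(136.08,78.29), P3=(138.71,55.69); sampled at t=k/4. Machine vertices: (116.16,102.83) → (125.65,90.81) → (132.08,75.83) → (136.19,66.96) → (138.71,73.28). Open path.

**Shape 3** — `<polyline>` open polyline, stroke `#000000` → score (S480, F2516). Machine vertices: (78.54,12.20) → (88.31,103.60) → (139.31,123.92) → (37.12,40.03) → (76.50,19.75). Open path.

; Generated by LaserGRBL
G21
G90
G0 X62.25 Y16.21
M4 S480
G1 X54.83 Y91.93 F2516
G1 X174.96 Y7.74
G1 X90.37 Y115.99
G1 X112.16 Y59.86
G1 X62.25 Y16.21
M5
G0 X116.16 Y102.83
M4 S480
G1 X125.65 Y90.81 F2516
G1 X132.08 Y75.83
G1 X136.19 Y66.96
G1 X138.71 Y73.28
M5
G0 X78.54 Y12.20
M4 S480
G1 X88.31 Y103.60 F2516
G1 X139.31 Y123.92
G1 X37.12 Y40.03
G1 X76.50 Y19.75
M5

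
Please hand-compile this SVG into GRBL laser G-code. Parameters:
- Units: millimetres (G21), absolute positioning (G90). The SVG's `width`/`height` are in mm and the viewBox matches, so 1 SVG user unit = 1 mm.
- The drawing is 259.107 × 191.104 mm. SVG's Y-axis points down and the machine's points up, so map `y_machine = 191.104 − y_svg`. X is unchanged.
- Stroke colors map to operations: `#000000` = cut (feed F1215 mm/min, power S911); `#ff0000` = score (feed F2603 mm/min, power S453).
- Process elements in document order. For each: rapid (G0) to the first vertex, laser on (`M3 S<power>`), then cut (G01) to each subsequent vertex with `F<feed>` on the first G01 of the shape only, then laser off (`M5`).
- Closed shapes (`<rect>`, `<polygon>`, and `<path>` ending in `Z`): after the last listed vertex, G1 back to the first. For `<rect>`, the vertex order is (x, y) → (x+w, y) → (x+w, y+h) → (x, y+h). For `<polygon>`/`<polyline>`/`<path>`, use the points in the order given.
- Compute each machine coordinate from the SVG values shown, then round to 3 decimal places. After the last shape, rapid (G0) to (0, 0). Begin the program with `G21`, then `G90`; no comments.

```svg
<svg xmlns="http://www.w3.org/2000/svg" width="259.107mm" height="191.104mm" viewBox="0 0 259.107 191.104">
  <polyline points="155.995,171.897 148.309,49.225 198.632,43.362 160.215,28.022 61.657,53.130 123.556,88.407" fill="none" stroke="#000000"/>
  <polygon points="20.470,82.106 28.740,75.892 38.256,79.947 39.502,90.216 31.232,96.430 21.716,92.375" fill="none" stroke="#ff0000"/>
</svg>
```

G21
G90
G0 X155.995 Y19.207
M3 S911
G01 X148.309 Y141.879 F1215
G01 X198.632 Y147.742
G01 X160.215 Y163.082
G01 X61.657 Y137.974
G01 X123.556 Y102.697
M5
G0 X20.470 Y108.998
M3 S453
G01 X28.740 Y115.212 F2603
G01 X38.256 Y111.157
G01 X39.502 Y100.888
G01 X31.232 Y94.674
G01 X21.716 Y98.729
G01 X20.470 Y108.998
M5
G0 X0.000 Y0.000

viewBox `0 0 259.107 191.104` with mm width/height → 1 unit = 1 mm. Flip: y_m = 191.104 − y_svg.

**Shape 1** — `<polyline>` open polyline, stroke `#000000` → cut (S911, F1215). Machine vertices: (155.995,19.207) → (148.309,141.879) → (198.632,147.742) → (160.215,163.082) → (61.657,137.974) → (123.556,102.697). Open path.

**Shape 2** — `<polygon>` regular polygon, stroke `#ff0000` → score (S453, F2603). Machine vertices: (20.470,108.998) → (28.740,115.212) → (38.256,111.157) → (39.502,100.888) → (31.232,94.674) → (21.716,98.729) → (20.470,108.998). Closed: final G1 returns to the first vertex.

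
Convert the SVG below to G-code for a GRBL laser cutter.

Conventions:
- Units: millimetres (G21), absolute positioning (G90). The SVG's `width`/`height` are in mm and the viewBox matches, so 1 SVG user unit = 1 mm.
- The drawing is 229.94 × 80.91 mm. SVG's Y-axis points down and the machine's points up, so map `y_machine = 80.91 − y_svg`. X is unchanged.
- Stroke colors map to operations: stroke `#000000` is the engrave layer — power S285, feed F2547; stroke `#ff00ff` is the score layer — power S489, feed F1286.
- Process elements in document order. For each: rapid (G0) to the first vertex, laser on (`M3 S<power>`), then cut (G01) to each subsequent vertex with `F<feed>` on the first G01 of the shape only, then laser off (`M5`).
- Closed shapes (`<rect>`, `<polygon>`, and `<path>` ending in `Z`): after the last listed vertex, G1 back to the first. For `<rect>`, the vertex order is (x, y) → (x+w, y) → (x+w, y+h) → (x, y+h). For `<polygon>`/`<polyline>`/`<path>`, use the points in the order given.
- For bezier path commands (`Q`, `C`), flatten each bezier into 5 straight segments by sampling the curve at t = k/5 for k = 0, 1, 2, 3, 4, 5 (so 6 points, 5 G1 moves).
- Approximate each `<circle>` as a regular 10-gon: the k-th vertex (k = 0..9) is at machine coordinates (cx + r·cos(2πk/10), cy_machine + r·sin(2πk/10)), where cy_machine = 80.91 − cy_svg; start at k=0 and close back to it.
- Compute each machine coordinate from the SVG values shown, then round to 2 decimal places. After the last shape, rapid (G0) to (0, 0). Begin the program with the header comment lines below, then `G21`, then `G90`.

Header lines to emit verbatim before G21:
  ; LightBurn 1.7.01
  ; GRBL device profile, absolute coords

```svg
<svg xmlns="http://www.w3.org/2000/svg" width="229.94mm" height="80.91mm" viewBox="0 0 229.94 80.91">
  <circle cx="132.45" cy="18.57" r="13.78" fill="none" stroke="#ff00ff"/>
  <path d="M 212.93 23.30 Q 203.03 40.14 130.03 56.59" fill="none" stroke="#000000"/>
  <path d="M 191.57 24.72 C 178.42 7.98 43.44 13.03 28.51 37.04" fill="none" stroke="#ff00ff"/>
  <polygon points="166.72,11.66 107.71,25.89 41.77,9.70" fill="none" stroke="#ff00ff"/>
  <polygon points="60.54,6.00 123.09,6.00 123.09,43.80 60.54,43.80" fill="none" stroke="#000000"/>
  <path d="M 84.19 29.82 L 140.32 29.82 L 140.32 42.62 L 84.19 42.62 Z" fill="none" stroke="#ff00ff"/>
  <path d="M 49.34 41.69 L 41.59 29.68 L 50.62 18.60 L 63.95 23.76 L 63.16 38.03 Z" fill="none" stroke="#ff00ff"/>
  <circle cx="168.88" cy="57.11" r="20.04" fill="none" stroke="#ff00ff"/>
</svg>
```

Since the viewBox matches the mm dimensions, user units are millimetres directly. The only transform is the Y-flip y_m = 80.91 − y_svg.

Shape 1 is a circle drawn with `<circle>`. Its stroke #ff00ff means score at S489, F1286. After flipping Y the toolpath is (146.23,62.34) → (143.60,70.44) → (136.71,75.45) → (128.19,75.45) → (121.30,70.44) → (118.67,62.34) → (121.30,54.24) → (128.19,49.23) → (136.71,49.23) → (143.60,54.24) → (146.23,62.34), returning to the start.

Shape 2 is a quadratic bezier drawn with `<path>`. Its stroke #000000 means engrave at S285, F2547. After flipping Y the toolpath is (212.93,57.61) → (206.45,50.89) → (194.91,44.20) → (178.33,37.54) → (156.71,30.92) → (130.03,24.32).

Shape 3 is a cubic bezier drawn with `<path>`. Its stroke #ff00ff means score at S489, F1286. After flipping Y the toolpath is (191.57,56.19) → (171.00,63.64) → (132.79,66.00) → (88.57,63.40) → (49.94,55.98) → (28.51,43.87).

Shape 4 is a closed polygon drawn with `<polygon>`. Its stroke #ff00ff means score at S489, F1286. After flipping Y the toolpath is (166.72,69.25) → (107.71,55.02) → (41.77,71.21) → (166.72,69.25), returning to the start.

Shape 5 is a rectangle drawn with `<polygon>`. Its stroke #000000 means engrave at S285, F2547. After flipping Y the toolpath is (60.54,74.91) → (123.09,74.91) → (123.09,37.11) → (60.54,37.11) → (60.54,74.91), returning to the start.

Shape 6 is a rectangle drawn with `<path>`. Its stroke #ff00ff means score at S489, F1286. After flipping Y the toolpath is (84.19,51.09) → (140.32,51.09) → (140.32,38.29) → (84.19,38.29) → (84.19,51.09), returning to the start.

Shape 7 is a regular polygon drawn with `<path>`. Its stroke #ff00ff means score at S489, F1286. After flipping Y the toolpath is (49.34,39.22) → (41.59,51.23) → (50.62,62.31) → (63.95,57.15) → (63.16,42.88) → (49.34,39.22), returning to the start.

Shape 8 is a circle drawn with `<circle>`. Its stroke #ff00ff means score at S489, F1286. After flipping Y the toolpath is (188.92,23.80) → (185.09,35.58) → (175.07,42.86) → (162.69,42.86) → (152.67,35.58) → (148.84,23.80) → (152.67,12.02) → (162.69,4.74) → (175.07,4.74) → (185.09,12.02) → (188.92,23.80), returning to the start.

; LightBurn 1.7.01
; GRBL device profile, absolute coords
G21
G90
G0 X146.23 Y62.34
M3 S489
G01 X143.60 Y70.44 F1286
G01 X136.71 Y75.45
G01 X128.19 Y75.45
G01 X121.30 Y70.44
G01 X118.67 Y62.34
G01 X121.30 Y54.24
G01 X128.19 Y49.23
G01 X136.71 Y49.23
G01 X143.60 Y54.24
G01 X146.23 Y62.34
M5
G0 X212.93 Y57.61
M3 S285
G01 X206.45 Y50.89 F2547
G01 X194.91 Y44.20
G01 X178.33 Y37.54
G01 X156.71 Y30.92
G01 X130.03 Y24.32
M5
G0 X191.57 Y56.19
M3 S489
G01 X171.00 Y63.64 F1286
G01 X132.79 Y66.00
G01 X88.57 Y63.40
G01 X49.94 Y55.98
G01 X28.51 Y43.87
M5
G0 X166.72 Y69.25
M3 S489
G01 X107.71 Y55.02 F1286
G01 X41.77 Y71.21
G01 X166.72 Y69.25
M5
G0 X60.54 Y74.91
M3 S285
G01 X123.09 Y74.91 F2547
G01 X123.09 Y37.11
G01 X60.54 Y37.11
G01 X60.54 Y74.91
M5
G0 X84.19 Y51.09
M3 S489
G01 X140.32 Y51.09 F1286
G01 X140.32 Y38.29
G01 X84.19 Y38.29
G01 X84.19 Y51.09
M5
G0 X49.34 Y39.22
M3 S489
G01 X41.59 Y51.23 F1286
G01 X50.62 Y62.31
G01 X63.95 Y57.15
G01 X63.16 Y42.88
G01 X49.34 Y39.22
M5
G0 X188.92 Y23.80
M3 S489
G01 X185.09 Y35.58 F1286
G01 X175.07 Y42.86
G01 X162.69 Y42.86
G01 X152.67 Y35.58
G01 X148.84 Y23.80
G01 X152.67 Y12.02
G01 X162.69 Y4.74
G01 X175.07 Y4.74
G01 X185.09 Y12.02
G01 X188.92 Y23.80
M5
G0 X0.00 Y0.00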